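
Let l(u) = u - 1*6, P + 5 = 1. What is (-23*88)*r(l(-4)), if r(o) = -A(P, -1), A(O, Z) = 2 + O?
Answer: -4048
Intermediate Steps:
P = -4 (P = -5 + 1 = -4)
l(u) = -6 + u (l(u) = u - 6 = -6 + u)
r(o) = 2 (r(o) = -(2 - 4) = -1*(-2) = 2)
(-23*88)*r(l(-4)) = -23*88*2 = -2024*2 = -4048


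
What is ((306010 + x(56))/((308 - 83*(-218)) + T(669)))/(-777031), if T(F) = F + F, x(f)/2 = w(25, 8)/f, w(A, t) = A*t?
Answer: -35702/1789502393 ≈ -1.9951e-5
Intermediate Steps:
x(f) = 400/f (x(f) = 2*((25*8)/f) = 2*(200/f) = 400/f)
T(F) = 2*F
((306010 + x(56))/((308 - 83*(-218)) + T(669)))/(-777031) = ((306010 + 400/56)/((308 - 83*(-218)) + 2*669))/(-777031) = ((306010 + 400*(1/56))/((308 + 18094) + 1338))*(-1/777031) = ((306010 + 50/7)/(18402 + 1338))*(-1/777031) = ((2142120/7)/19740)*(-1/777031) = ((2142120/7)*(1/19740))*(-1/777031) = (35702/2303)*(-1/777031) = -35702/1789502393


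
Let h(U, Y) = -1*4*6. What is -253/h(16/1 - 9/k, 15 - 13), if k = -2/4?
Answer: 253/24 ≈ 10.542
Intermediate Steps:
k = -½ (k = -2*¼ = -½ ≈ -0.50000)
h(U, Y) = -24 (h(U, Y) = -4*6 = -24)
-253/h(16/1 - 9/k, 15 - 13) = -253/(-24) = -253*(-1/24) = 253/24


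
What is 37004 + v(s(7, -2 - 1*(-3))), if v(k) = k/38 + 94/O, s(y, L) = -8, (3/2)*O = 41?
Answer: 28828631/779 ≈ 37007.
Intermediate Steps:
O = 82/3 (O = (2/3)*41 = 82/3 ≈ 27.333)
v(k) = 141/41 + k/38 (v(k) = k/38 + 94/(82/3) = k*(1/38) + 94*(3/82) = k/38 + 141/41 = 141/41 + k/38)
37004 + v(s(7, -2 - 1*(-3))) = 37004 + (141/41 + (1/38)*(-8)) = 37004 + (141/41 - 4/19) = 37004 + 2515/779 = 28828631/779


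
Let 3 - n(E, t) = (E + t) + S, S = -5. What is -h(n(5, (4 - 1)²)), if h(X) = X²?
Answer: -36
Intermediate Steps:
n(E, t) = 8 - E - t (n(E, t) = 3 - ((E + t) - 5) = 3 - (-5 + E + t) = 3 + (5 - E - t) = 8 - E - t)
-h(n(5, (4 - 1)²)) = -(8 - 1*5 - (4 - 1)²)² = -(8 - 5 - 1*3²)² = -(8 - 5 - 1*9)² = -(8 - 5 - 9)² = -1*(-6)² = -1*36 = -36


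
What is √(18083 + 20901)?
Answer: 2*√9746 ≈ 197.44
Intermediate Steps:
√(18083 + 20901) = √38984 = 2*√9746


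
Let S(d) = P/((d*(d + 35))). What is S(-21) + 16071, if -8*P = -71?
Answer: 37798921/2352 ≈ 16071.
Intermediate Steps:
P = 71/8 (P = -⅛*(-71) = 71/8 ≈ 8.8750)
S(d) = 71/(8*d*(35 + d)) (S(d) = 71/(8*((d*(d + 35)))) = 71/(8*((d*(35 + d)))) = 71*(1/(d*(35 + d)))/8 = 71/(8*d*(35 + d)))
S(-21) + 16071 = (71/8)/(-21*(35 - 21)) + 16071 = (71/8)*(-1/21)/14 + 16071 = (71/8)*(-1/21)*(1/14) + 16071 = -71/2352 + 16071 = 37798921/2352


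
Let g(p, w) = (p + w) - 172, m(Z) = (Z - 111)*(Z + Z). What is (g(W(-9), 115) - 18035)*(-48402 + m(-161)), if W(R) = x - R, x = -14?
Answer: -709076654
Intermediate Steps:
m(Z) = 2*Z*(-111 + Z) (m(Z) = (-111 + Z)*(2*Z) = 2*Z*(-111 + Z))
W(R) = -14 - R
g(p, w) = -172 + p + w
(g(W(-9), 115) - 18035)*(-48402 + m(-161)) = ((-172 + (-14 - 1*(-9)) + 115) - 18035)*(-48402 + 2*(-161)*(-111 - 161)) = ((-172 + (-14 + 9) + 115) - 18035)*(-48402 + 2*(-161)*(-272)) = ((-172 - 5 + 115) - 18035)*(-48402 + 87584) = (-62 - 18035)*39182 = -18097*39182 = -709076654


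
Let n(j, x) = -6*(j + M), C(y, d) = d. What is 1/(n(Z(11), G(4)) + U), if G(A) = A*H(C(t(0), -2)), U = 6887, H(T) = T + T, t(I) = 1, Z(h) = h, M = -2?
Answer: 1/6833 ≈ 0.00014635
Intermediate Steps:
H(T) = 2*T
G(A) = -4*A (G(A) = A*(2*(-2)) = A*(-4) = -4*A)
n(j, x) = 12 - 6*j (n(j, x) = -6*(j - 2) = -6*(-2 + j) = 12 - 6*j)
1/(n(Z(11), G(4)) + U) = 1/((12 - 6*11) + 6887) = 1/((12 - 66) + 6887) = 1/(-54 + 6887) = 1/6833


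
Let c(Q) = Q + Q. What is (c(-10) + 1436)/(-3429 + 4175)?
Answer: 708/373 ≈ 1.8981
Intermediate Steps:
c(Q) = 2*Q
(c(-10) + 1436)/(-3429 + 4175) = (2*(-10) + 1436)/(-3429 + 4175) = (-20 + 1436)/746 = 1416*(1/746) = 708/373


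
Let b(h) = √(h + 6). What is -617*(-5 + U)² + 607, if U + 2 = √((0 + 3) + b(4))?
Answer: 607 - 617*(7 - √(3 + √10))² ≈ -11985.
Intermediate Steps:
b(h) = √(6 + h)
U = -2 + √(3 + √10) (U = -2 + √((0 + 3) + √(6 + 4)) = -2 + √(3 + √10) ≈ 0.48239)
-617*(-5 + U)² + 607 = -617*(-5 + (-2 + √(3 + √10)))² + 607 = -617*(-7 + √(3 + √10))² + 607 = 607 - 617*(-7 + √(3 + √10))²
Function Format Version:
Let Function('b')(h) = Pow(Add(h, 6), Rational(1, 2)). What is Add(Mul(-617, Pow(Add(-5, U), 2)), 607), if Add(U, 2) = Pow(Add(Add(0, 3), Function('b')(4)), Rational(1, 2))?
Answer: Add(607, Mul(-617, Pow(Add(7, Mul(-1, Pow(Add(3, Pow(10, Rational(1, 2))), Rational(1, 2)))), 2))) ≈ -11985.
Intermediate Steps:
Function('b')(h) = Pow(Add(6, h), Rational(1, 2))
U = Add(-2, Pow(Add(3, Pow(10, Rational(1, 2))), Rational(1, 2))) (U = Add(-2, Pow(Add(Add(0, 3), Pow(Add(6, 4), Rational(1, 2))), Rational(1, 2))) = Add(-2, Pow(Add(3, Pow(10, Rational(1, 2))), Rational(1, 2))) ≈ 0.48239)
Add(Mul(-617, Pow(Add(-5, U), 2)), 607) = Add(Mul(-617, Pow(Add(-5, Add(-2, Pow(Add(3, Pow(10, Rational(1, 2))), Rational(1, 2)))), 2)), 607) = Add(Mul(-617, Pow(Add(-7, Pow(Add(3, Pow(10, Rational(1, 2))), Rational(1, 2))), 2)), 607) = Add(607, Mul(-617, Pow(Add(-7, Pow(Add(3, Pow(10, Rational(1, 2))), Rational(1, 2))), 2)))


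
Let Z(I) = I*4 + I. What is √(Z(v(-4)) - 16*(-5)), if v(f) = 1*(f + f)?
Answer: 2*√10 ≈ 6.3246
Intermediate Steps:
v(f) = 2*f (v(f) = 1*(2*f) = 2*f)
Z(I) = 5*I (Z(I) = 4*I + I = 5*I)
√(Z(v(-4)) - 16*(-5)) = √(5*(2*(-4)) - 16*(-5)) = √(5*(-8) + 80) = √(-40 + 80) = √40 = 2*√10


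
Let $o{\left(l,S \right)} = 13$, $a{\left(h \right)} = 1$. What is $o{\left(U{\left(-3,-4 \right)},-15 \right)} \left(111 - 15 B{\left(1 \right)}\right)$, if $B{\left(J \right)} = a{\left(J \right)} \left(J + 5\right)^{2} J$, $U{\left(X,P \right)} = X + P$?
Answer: $-5577$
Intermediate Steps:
$U{\left(X,P \right)} = P + X$
$B{\left(J \right)} = J \left(5 + J\right)^{2}$ ($B{\left(J \right)} = 1 \left(J + 5\right)^{2} J = 1 \left(5 + J\right)^{2} J = \left(5 + J\right)^{2} J = J \left(5 + J\right)^{2}$)
$o{\left(U{\left(-3,-4 \right)},-15 \right)} \left(111 - 15 B{\left(1 \right)}\right) = 13 \left(111 - 15 \cdot 1 \left(5 + 1\right)^{2}\right) = 13 \left(111 - 15 \cdot 1 \cdot 6^{2}\right) = 13 \left(111 - 15 \cdot 1 \cdot 36\right) = 13 \left(111 - 540\right) = 13 \left(-429\right) = -5577$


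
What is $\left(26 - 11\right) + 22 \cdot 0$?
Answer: $15$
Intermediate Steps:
$\left(26 - 11\right) + 22 \cdot 0 = 15 + 0 = 15$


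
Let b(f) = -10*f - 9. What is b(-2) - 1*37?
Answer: -26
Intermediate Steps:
b(f) = -9 - 10*f
b(-2) - 1*37 = (-9 - 10*(-2)) - 1*37 = (-9 + 20) - 37 = 11 - 37 = -26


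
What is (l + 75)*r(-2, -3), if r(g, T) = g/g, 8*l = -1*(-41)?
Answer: 641/8 ≈ 80.125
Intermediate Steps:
l = 41/8 (l = (-1*(-41))/8 = (⅛)*41 = 41/8 ≈ 5.1250)
r(g, T) = 1
(l + 75)*r(-2, -3) = (41/8 + 75)*1 = (641/8)*1 = 641/8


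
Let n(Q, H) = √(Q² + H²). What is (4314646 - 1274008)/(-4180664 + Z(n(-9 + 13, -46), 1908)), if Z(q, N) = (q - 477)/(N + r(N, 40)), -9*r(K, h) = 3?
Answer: -416348976362009184822/572450676804977879821 - 104409427644*√533/572450676804977879821 ≈ -0.72731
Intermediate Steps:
r(K, h) = -⅓ (r(K, h) = -⅑*3 = -⅓)
n(Q, H) = √(H² + Q²)
Z(q, N) = (-477 + q)/(-⅓ + N) (Z(q, N) = (q - 477)/(N - ⅓) = (-477 + q)/(-⅓ + N))
(4314646 - 1274008)/(-4180664 + Z(n(-9 + 13, -46), 1908)) = (4314646 - 1274008)/(-4180664 + 3*(-477 + √((-46)² + (-9 + 13)²))/(-1 + 3*1908)) = 3040638/(-4180664 + 3*(-477 + √(2116 + 4²))/(-1 + 5724)) = 3040638/(-4180664 + 3*(-477 + √(2116 + 16))/5723) = 3040638/(-4180664 + 3*(1/5723)*(-477 + √2132)) = 3040638/(-4180664 + 3*(1/5723)*(-477 + 2*√533)) = 3040638/(-4180664 + (-1431/5723 + 6*√533/5723)) = 3040638/(-23925941503/5723 + 6*√533/5723)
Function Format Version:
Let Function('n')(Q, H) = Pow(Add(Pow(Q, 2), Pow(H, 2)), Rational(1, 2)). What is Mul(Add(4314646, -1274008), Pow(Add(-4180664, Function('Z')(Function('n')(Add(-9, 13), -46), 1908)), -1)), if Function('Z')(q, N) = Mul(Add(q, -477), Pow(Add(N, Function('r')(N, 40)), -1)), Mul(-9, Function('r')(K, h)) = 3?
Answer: Add(Rational(-416348976362009184822, 572450676804977879821), Mul(Rational(-104409427644, 572450676804977879821), Pow(533, Rational(1, 2)))) ≈ -0.72731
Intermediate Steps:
Function('r')(K, h) = Rational(-1, 3) (Function('r')(K, h) = Mul(Rational(-1, 9), 3) = Rational(-1, 3))
Function('n')(Q, H) = Pow(Add(Pow(H, 2), Pow(Q, 2)), Rational(1, 2))
Function('Z')(q, N) = Mul(Pow(Add(Rational(-1, 3), N), -1), Add(-477, q)) (Function('Z')(q, N) = Mul(Add(q, -477), Pow(Add(N, Rational(-1, 3)), -1)) = Mul(Add(-477, q), Pow(Add(Rational(-1, 3), N), -1)) = Mul(Pow(Add(Rational(-1, 3), N), -1), Add(-477, q)))
Mul(Add(4314646, -1274008), Pow(Add(-4180664, Function('Z')(Function('n')(Add(-9, 13), -46), 1908)), -1)) = Mul(Add(4314646, -1274008), Pow(Add(-4180664, Mul(3, Pow(Add(-1, Mul(3, 1908)), -1), Add(-477, Pow(Add(Pow(-46, 2), Pow(Add(-9, 13), 2)), Rational(1, 2))))), -1)) = Mul(3040638, Pow(Add(-4180664, Mul(3, Pow(Add(-1, 5724), -1), Add(-477, Pow(Add(2116, Pow(4, 2)), Rational(1, 2))))), -1)) = Mul(3040638, Pow(Add(-4180664, Mul(3, Pow(5723, -1), Add(-477, Pow(Add(2116, 16), Rational(1, 2))))), -1)) = Mul(3040638, Pow(Add(-4180664, Mul(3, Rational(1, 5723), Add(-477, Pow(2132, Rational(1, 2))))), -1)) = Mul(3040638, Pow(Add(-4180664, Mul(3, Rational(1, 5723), Add(-477, Mul(2, Pow(533, Rational(1, 2)))))), -1)) = Mul(3040638, Pow(Add(-4180664, Add(Rational(-1431, 5723), Mul(Rational(6, 5723), Pow(533, Rational(1, 2))))), -1)) = Mul(3040638, Pow(Add(Rational(-23925941503, 5723), Mul(Rational(6, 5723), Pow(533, Rational(1, 2)))), -1))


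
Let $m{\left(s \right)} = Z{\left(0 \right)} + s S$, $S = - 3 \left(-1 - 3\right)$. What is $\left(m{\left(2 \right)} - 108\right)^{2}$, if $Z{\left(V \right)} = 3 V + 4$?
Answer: $6400$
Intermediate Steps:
$Z{\left(V \right)} = 4 + 3 V$
$S = 12$ ($S = \left(-3\right) \left(-4\right) = 12$)
$m{\left(s \right)} = 4 + 12 s$ ($m{\left(s \right)} = \left(4 + 3 \cdot 0\right) + s 12 = \left(4 + 0\right) + 12 s = 4 + 12 s$)
$\left(m{\left(2 \right)} - 108\right)^{2} = \left(\left(4 + 12 \cdot 2\right) - 108\right)^{2} = \left(\left(4 + 24\right) - 108\right)^{2} = \left(28 - 108\right)^{2} = \left(-80\right)^{2} = 6400$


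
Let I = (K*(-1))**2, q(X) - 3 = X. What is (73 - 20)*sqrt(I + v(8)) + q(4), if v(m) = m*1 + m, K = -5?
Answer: 7 + 53*sqrt(41) ≈ 346.37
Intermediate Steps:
q(X) = 3 + X
I = 25 (I = (-5*(-1))**2 = 5**2 = 25)
v(m) = 2*m (v(m) = m + m = 2*m)
(73 - 20)*sqrt(I + v(8)) + q(4) = (73 - 20)*sqrt(25 + 2*8) + (3 + 4) = 53*sqrt(25 + 16) + 7 = 53*sqrt(41) + 7 = 7 + 53*sqrt(41)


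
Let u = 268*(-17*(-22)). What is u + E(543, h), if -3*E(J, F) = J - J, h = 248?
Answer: 100232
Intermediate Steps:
E(J, F) = 0 (E(J, F) = -(J - J)/3 = -⅓*0 = 0)
u = 100232 (u = 268*374 = 100232)
u + E(543, h) = 100232 + 0 = 100232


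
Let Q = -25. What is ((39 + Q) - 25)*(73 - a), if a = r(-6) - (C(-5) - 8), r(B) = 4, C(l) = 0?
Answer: -671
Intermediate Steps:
a = 12 (a = 4 - (0 - 8) = 4 - 1*(-8) = 4 + 8 = 12)
((39 + Q) - 25)*(73 - a) = ((39 - 25) - 25)*(73 - 1*12) = (14 - 25)*(73 - 12) = -11*61 = -671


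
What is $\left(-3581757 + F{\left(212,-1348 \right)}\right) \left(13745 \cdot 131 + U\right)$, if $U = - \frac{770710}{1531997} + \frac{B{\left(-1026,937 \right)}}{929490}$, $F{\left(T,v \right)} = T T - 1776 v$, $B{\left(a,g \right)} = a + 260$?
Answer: $- \frac{293005306298801452346822}{142397589153} \approx -2.0577 \cdot 10^{12}$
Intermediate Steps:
$B{\left(a,g \right)} = 260 + a$
$F{\left(T,v \right)} = T^{2} - 1776 v$
$U = - \frac{358770373801}{711987945765}$ ($U = - \frac{770710}{1531997} + \frac{260 - 1026}{929490} = \left(-770710\right) \frac{1}{1531997} - \frac{383}{464745} = - \frac{770710}{1531997} - \frac{383}{464745} = - \frac{358770373801}{711987945765} \approx -0.5039$)
$\left(-3581757 + F{\left(212,-1348 \right)}\right) \left(13745 \cdot 131 + U\right) = \left(-3581757 + \left(212^{2} - -2394048\right)\right) \left(13745 \cdot 131 - \frac{358770373801}{711987945765}\right) = \left(-3581757 + \left(44944 + 2394048\right)\right) \left(1800595 - \frac{358770373801}{711987945765}\right) = \left(-3581757 + 2438992\right) \frac{1282001576434356374}{711987945765} = \left(-1142765\right) \frac{1282001576434356374}{711987945765} = - \frac{293005306298801452346822}{142397589153}$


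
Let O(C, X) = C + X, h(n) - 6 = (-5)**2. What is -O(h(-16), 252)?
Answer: -283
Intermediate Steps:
h(n) = 31 (h(n) = 6 + (-5)**2 = 6 + 25 = 31)
-O(h(-16), 252) = -(31 + 252) = -1*283 = -283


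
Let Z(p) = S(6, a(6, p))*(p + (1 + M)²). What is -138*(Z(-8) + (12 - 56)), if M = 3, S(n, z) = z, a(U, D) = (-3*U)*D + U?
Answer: -159528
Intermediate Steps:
a(U, D) = U - 3*D*U (a(U, D) = -3*D*U + U = U - 3*D*U)
Z(p) = (6 - 18*p)*(16 + p) (Z(p) = (6*(1 - 3*p))*(p + (1 + 3)²) = (6 - 18*p)*(p + 4²) = (6 - 18*p)*(p + 16) = (6 - 18*p)*(16 + p))
-138*(Z(-8) + (12 - 56)) = -138*((96 - 282*(-8) - 18*(-8)²) + (12 - 56)) = -138*((96 + 2256 - 18*64) - 44) = -138*((96 + 2256 - 1152) - 44) = -138*(1200 - 44) = -138*1156 = -159528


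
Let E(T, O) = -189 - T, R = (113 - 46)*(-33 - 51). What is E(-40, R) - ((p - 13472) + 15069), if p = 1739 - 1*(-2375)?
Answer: -5860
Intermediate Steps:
p = 4114 (p = 1739 + 2375 = 4114)
R = -5628 (R = 67*(-84) = -5628)
E(-40, R) - ((p - 13472) + 15069) = (-189 - 1*(-40)) - ((4114 - 13472) + 15069) = (-189 + 40) - (-9358 + 15069) = -149 - 1*5711 = -149 - 5711 = -5860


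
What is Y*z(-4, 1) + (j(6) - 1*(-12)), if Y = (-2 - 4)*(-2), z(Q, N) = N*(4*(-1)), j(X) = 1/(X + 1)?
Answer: -251/7 ≈ -35.857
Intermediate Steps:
j(X) = 1/(1 + X)
z(Q, N) = -4*N (z(Q, N) = N*(-4) = -4*N)
Y = 12 (Y = -6*(-2) = 12)
Y*z(-4, 1) + (j(6) - 1*(-12)) = 12*(-4*1) + (1/(1 + 6) - 1*(-12)) = 12*(-4) + (1/7 + 12) = -48 + (⅐ + 12) = -48 + 85/7 = -251/7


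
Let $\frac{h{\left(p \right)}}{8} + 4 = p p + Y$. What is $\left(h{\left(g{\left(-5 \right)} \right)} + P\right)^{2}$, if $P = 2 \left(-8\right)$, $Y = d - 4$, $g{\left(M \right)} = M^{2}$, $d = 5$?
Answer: $24601600$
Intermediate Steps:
$Y = 1$ ($Y = 5 - 4 = 1$)
$h{\left(p \right)} = -24 + 8 p^{2}$ ($h{\left(p \right)} = -32 + 8 \left(p p + 1\right) = -32 + 8 \left(p^{2} + 1\right) = -32 + 8 \left(1 + p^{2}\right) = -32 + \left(8 + 8 p^{2}\right) = -24 + 8 p^{2}$)
$P = -16$
$\left(h{\left(g{\left(-5 \right)} \right)} + P\right)^{2} = \left(\left(-24 + 8 \left(\left(-5\right)^{2}\right)^{2}\right) - 16\right)^{2} = \left(\left(-24 + 8 \cdot 25^{2}\right) - 16\right)^{2} = \left(\left(-24 + 8 \cdot 625\right) - 16\right)^{2} = \left(\left(-24 + 5000\right) - 16\right)^{2} = \left(4976 - 16\right)^{2} = 4960^{2} = 24601600$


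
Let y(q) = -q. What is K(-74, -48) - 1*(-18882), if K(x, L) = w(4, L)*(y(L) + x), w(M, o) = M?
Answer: 18778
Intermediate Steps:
K(x, L) = -4*L + 4*x (K(x, L) = 4*(-L + x) = 4*(x - L) = -4*L + 4*x)
K(-74, -48) - 1*(-18882) = (-4*(-48) + 4*(-74)) - 1*(-18882) = (192 - 296) + 18882 = -104 + 18882 = 18778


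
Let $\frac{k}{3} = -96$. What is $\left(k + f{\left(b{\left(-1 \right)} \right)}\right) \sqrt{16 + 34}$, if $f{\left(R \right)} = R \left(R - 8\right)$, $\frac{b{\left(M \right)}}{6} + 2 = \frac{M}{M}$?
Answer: $- 1020 \sqrt{2} \approx -1442.5$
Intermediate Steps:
$b{\left(M \right)} = -6$ ($b{\left(M \right)} = -12 + 6 \frac{M}{M} = -12 + 6 \cdot 1 = -12 + 6 = -6$)
$k = -288$ ($k = 3 \left(-96\right) = -288$)
$f{\left(R \right)} = R \left(-8 + R\right)$
$\left(k + f{\left(b{\left(-1 \right)} \right)}\right) \sqrt{16 + 34} = \left(-288 - 6 \left(-8 - 6\right)\right) \sqrt{16 + 34} = \left(-288 - -84\right) \sqrt{50} = \left(-288 + 84\right) 5 \sqrt{2} = - 204 \cdot 5 \sqrt{2} = - 1020 \sqrt{2}$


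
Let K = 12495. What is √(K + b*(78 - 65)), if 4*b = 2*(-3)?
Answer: √49902/2 ≈ 111.69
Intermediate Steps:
b = -3/2 (b = (2*(-3))/4 = (¼)*(-6) = -3/2 ≈ -1.5000)
√(K + b*(78 - 65)) = √(12495 - 3*(78 - 65)/2) = √(12495 - 3/2*13) = √(12495 - 39/2) = √(24951/2) = √49902/2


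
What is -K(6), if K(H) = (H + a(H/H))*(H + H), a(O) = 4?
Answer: -120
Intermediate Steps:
K(H) = 2*H*(4 + H) (K(H) = (H + 4)*(H + H) = (4 + H)*(2*H) = 2*H*(4 + H))
-K(6) = -2*6*(4 + 6) = -2*6*10 = -1*120 = -120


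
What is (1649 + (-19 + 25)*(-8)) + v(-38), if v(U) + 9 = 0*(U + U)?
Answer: 1592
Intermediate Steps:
v(U) = -9 (v(U) = -9 + 0*(U + U) = -9 + 0*(2*U) = -9 + 0 = -9)
(1649 + (-19 + 25)*(-8)) + v(-38) = (1649 + (-19 + 25)*(-8)) - 9 = (1649 + 6*(-8)) - 9 = (1649 - 48) - 9 = 1601 - 9 = 1592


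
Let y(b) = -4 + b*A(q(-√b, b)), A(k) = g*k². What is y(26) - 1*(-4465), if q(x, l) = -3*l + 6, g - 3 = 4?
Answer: 947949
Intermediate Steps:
g = 7 (g = 3 + 4 = 7)
q(x, l) = 6 - 3*l
A(k) = 7*k²
y(b) = -4 + 7*b*(6 - 3*b)² (y(b) = -4 + b*(7*(6 - 3*b)²) = -4 + 7*b*(6 - 3*b)²)
y(26) - 1*(-4465) = (-4 + 63*26*(-2 + 26)²) - 1*(-4465) = (-4 + 63*26*24²) + 4465 = (-4 + 63*26*576) + 4465 = (-4 + 943488) + 4465 = 943484 + 4465 = 947949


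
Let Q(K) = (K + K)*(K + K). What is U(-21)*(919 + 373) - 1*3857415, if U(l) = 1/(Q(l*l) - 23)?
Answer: -3000686984623/777901 ≈ -3.8574e+6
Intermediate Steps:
Q(K) = 4*K² (Q(K) = (2*K)*(2*K) = 4*K²)
U(l) = 1/(-23 + 4*l⁴) (U(l) = 1/(4*(l*l)² - 23) = 1/(4*(l²)² - 23) = 1/(4*l⁴ - 23) = 1/(-23 + 4*l⁴))
U(-21)*(919 + 373) - 1*3857415 = (919 + 373)/(-23 + 4*(-21)⁴) - 1*3857415 = 1292/(-23 + 4*194481) - 3857415 = 1292/(-23 + 777924) - 3857415 = 1292/777901 - 3857415 = -3000686984623/777901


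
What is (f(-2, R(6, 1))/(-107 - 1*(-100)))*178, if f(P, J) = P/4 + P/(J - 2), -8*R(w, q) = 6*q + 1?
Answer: -801/161 ≈ -4.9752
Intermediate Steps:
R(w, q) = -⅛ - 3*q/4 (R(w, q) = -(6*q + 1)/8 = -(1 + 6*q)/8 = -⅛ - 3*q/4)
f(P, J) = P/4 + P/(-2 + J) (f(P, J) = P*(¼) + P/(-2 + J) = P/4 + P/(-2 + J))
(f(-2, R(6, 1))/(-107 - 1*(-100)))*178 = (((¼)*(-2)*(2 + (-⅛ - ¾*1))/(-2 + (-⅛ - ¾*1)))/(-107 - 1*(-100)))*178 = (((¼)*(-2)*(2 + (-⅛ - ¾))/(-2 + (-⅛ - ¾)))/(-107 + 100))*178 = (((¼)*(-2)*(2 - 7/8)/(-2 - 7/8))/(-7))*178 = -(-2)*9/(28*(-23/8)*8)*178 = -(-2)*(-8)*9/(28*23*8)*178 = -⅐*9/46*178 = -9/322*178 = -801/161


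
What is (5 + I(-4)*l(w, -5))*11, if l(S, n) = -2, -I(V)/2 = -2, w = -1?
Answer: -33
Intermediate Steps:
I(V) = 4 (I(V) = -2*(-2) = 4)
(5 + I(-4)*l(w, -5))*11 = (5 + 4*(-2))*11 = (5 - 8)*11 = -3*11 = -33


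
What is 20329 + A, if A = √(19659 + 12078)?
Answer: 20329 + √31737 ≈ 20507.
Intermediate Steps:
A = √31737 ≈ 178.15
20329 + A = 20329 + √31737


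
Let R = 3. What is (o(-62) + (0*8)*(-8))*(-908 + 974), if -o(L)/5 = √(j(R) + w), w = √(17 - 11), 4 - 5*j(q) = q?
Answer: -66*√(5 + 25*√6) ≈ -537.15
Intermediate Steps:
j(q) = ⅘ - q/5
w = √6 ≈ 2.4495
o(L) = -5*√(⅕ + √6) (o(L) = -5*√((⅘ - ⅕*3) + √6) = -5*√((⅘ - ⅗) + √6) = -5*√(⅕ + √6))
(o(-62) + (0*8)*(-8))*(-908 + 974) = (-√(5 + 25*√6) + (0*8)*(-8))*(-908 + 974) = (-√(5 + 25*√6) + 0*(-8))*66 = (-√(5 + 25*√6) + 0)*66 = -√(5 + 25*√6)*66 = -66*√(5 + 25*√6)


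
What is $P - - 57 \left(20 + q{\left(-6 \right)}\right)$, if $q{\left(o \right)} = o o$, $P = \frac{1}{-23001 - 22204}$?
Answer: $\frac{144294359}{45205} \approx 3192.0$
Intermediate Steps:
$P = - \frac{1}{45205}$ ($P = \frac{1}{-45205} = - \frac{1}{45205} \approx -2.2121 \cdot 10^{-5}$)
$q{\left(o \right)} = o^{2}$
$P - - 57 \left(20 + q{\left(-6 \right)}\right) = - \frac{1}{45205} - - 57 \left(20 + \left(-6\right)^{2}\right) = - \frac{1}{45205} - - 57 \left(20 + 36\right) = - \frac{1}{45205} - \left(-57\right) 56 = - \frac{1}{45205} - -3192 = - \frac{1}{45205} + 3192 = \frac{144294359}{45205}$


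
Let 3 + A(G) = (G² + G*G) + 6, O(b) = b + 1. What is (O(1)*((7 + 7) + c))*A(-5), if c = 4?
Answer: 1908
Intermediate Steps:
O(b) = 1 + b
A(G) = 3 + 2*G² (A(G) = -3 + ((G² + G*G) + 6) = -3 + ((G² + G²) + 6) = -3 + (2*G² + 6) = -3 + (6 + 2*G²) = 3 + 2*G²)
(O(1)*((7 + 7) + c))*A(-5) = ((1 + 1)*((7 + 7) + 4))*(3 + 2*(-5)²) = (2*(14 + 4))*(3 + 2*25) = (2*18)*(3 + 50) = 36*53 = 1908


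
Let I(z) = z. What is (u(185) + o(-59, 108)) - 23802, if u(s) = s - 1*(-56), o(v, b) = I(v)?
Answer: -23620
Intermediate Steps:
o(v, b) = v
u(s) = 56 + s (u(s) = s + 56 = 56 + s)
(u(185) + o(-59, 108)) - 23802 = ((56 + 185) - 59) - 23802 = (241 - 59) - 23802 = 182 - 23802 = -23620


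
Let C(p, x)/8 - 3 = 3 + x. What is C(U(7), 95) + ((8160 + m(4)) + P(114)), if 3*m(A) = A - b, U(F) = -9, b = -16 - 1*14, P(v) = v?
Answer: 27280/3 ≈ 9093.3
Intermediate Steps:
b = -30 (b = -16 - 14 = -30)
m(A) = 10 + A/3 (m(A) = (A - 1*(-30))/3 = (A + 30)/3 = (30 + A)/3 = 10 + A/3)
C(p, x) = 48 + 8*x (C(p, x) = 24 + 8*(3 + x) = 24 + (24 + 8*x) = 48 + 8*x)
C(U(7), 95) + ((8160 + m(4)) + P(114)) = (48 + 8*95) + ((8160 + (10 + (⅓)*4)) + 114) = (48 + 760) + ((8160 + (10 + 4/3)) + 114) = 808 + ((8160 + 34/3) + 114) = 808 + (24514/3 + 114) = 808 + 24856/3 = 27280/3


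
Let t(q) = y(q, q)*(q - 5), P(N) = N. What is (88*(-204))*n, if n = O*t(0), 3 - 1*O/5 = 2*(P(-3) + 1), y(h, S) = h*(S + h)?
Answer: 0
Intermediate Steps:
t(q) = 2*q²*(-5 + q) (t(q) = (q*(q + q))*(q - 5) = (q*(2*q))*(-5 + q) = (2*q²)*(-5 + q) = 2*q²*(-5 + q))
O = 35 (O = 15 - 10*(-3 + 1) = 15 - 10*(-2) = 15 - 5*(-4) = 15 + 20 = 35)
n = 0 (n = 35*(2*0²*(-5 + 0)) = 35*(2*0*(-5)) = 35*0 = 0)
(88*(-204))*n = (88*(-204))*0 = -17952*0 = 0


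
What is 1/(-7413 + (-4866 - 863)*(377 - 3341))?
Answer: 1/16973343 ≈ 5.8916e-8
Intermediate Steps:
1/(-7413 + (-4866 - 863)*(377 - 3341)) = 1/(-7413 - 5729*(-2964)) = 1/(-7413 + 16980756) = 1/16973343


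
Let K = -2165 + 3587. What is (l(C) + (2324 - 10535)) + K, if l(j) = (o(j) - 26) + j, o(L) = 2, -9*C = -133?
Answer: -61184/9 ≈ -6798.2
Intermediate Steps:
C = 133/9 (C = -1/9*(-133) = 133/9 ≈ 14.778)
l(j) = -24 + j (l(j) = (2 - 26) + j = -24 + j)
K = 1422
(l(C) + (2324 - 10535)) + K = ((-24 + 133/9) + (2324 - 10535)) + 1422 = (-83/9 - 8211) + 1422 = -73982/9 + 1422 = -61184/9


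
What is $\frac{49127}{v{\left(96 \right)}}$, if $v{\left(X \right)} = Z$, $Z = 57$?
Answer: $\frac{49127}{57} \approx 861.88$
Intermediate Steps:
$v{\left(X \right)} = 57$
$\frac{49127}{v{\left(96 \right)}} = \frac{49127}{57}$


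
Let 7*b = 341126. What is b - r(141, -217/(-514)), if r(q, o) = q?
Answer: 340139/7 ≈ 48591.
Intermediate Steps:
b = 341126/7 (b = (⅐)*341126 = 341126/7 ≈ 48732.)
b - r(141, -217/(-514)) = 341126/7 - 1*141 = 341126/7 - 141 = 340139/7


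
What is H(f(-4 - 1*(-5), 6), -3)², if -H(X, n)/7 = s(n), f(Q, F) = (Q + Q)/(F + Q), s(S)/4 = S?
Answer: 7056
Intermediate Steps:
s(S) = 4*S
f(Q, F) = 2*Q/(F + Q) (f(Q, F) = (2*Q)/(F + Q) = 2*Q/(F + Q))
H(X, n) = -28*n
H(f(-4 - 1*(-5), 6), -3)² = (-28*(-3))² = 84² = 7056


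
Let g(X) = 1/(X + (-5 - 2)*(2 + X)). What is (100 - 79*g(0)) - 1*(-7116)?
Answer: 101103/14 ≈ 7221.6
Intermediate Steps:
g(X) = 1/(-14 - 6*X) (g(X) = 1/(X - 7*(2 + X)) = 1/(X + (-14 - 7*X)) = 1/(-14 - 6*X))
(100 - 79*g(0)) - 1*(-7116) = (100 - (-79)/(14 + 6*0)) - 1*(-7116) = (100 - (-79)/(14 + 0)) + 7116 = (100 - (-79)/14) + 7116 = (100 - 79*(-1/14)) + 7116 = (100 + 79/14) + 7116 = 1479/14 + 7116 = 101103/14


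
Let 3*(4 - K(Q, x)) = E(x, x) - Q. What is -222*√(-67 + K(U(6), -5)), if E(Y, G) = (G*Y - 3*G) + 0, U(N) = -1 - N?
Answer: -148*I*√177 ≈ -1969.0*I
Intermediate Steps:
E(Y, G) = -3*G + G*Y (E(Y, G) = (-3*G + G*Y) + 0 = -3*G + G*Y)
K(Q, x) = 4 + Q/3 - x*(-3 + x)/3 (K(Q, x) = 4 - (x*(-3 + x) - Q)/3 = 4 - (-Q + x*(-3 + x))/3 = 4 + (Q/3 - x*(-3 + x)/3) = 4 + Q/3 - x*(-3 + x)/3)
-222*√(-67 + K(U(6), -5)) = -222*√(-67 + (4 + (-1 - 1*6)/3 - ⅓*(-5)*(-3 - 5))) = -222*√(-67 + (4 + (-1 - 6)/3 - ⅓*(-5)*(-8))) = -222*√(-67 + (4 + (⅓)*(-7) - 40/3)) = -222*√(-67 + (4 - 7/3 - 40/3)) = -222*√(-67 - 35/3) = -148*I*√177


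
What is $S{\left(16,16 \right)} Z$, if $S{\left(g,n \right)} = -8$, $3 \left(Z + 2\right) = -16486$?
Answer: $\frac{131936}{3} \approx 43979.0$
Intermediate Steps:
$Z = - \frac{16492}{3}$ ($Z = -2 + \frac{1}{3} \left(-16486\right) = -2 - \frac{16486}{3} = - \frac{16492}{3} \approx -5497.3$)
$S{\left(16,16 \right)} Z = \left(-8\right) \left(- \frac{16492}{3}\right) = \frac{131936}{3}$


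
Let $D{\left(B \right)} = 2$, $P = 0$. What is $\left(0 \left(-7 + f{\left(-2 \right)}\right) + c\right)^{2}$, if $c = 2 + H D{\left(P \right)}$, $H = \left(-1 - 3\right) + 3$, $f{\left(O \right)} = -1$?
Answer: $0$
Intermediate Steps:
$H = -1$ ($H = -4 + 3 = -1$)
$c = 0$ ($c = 2 - 2 = 0$)
$\left(0 \left(-7 + f{\left(-2 \right)}\right) + c\right)^{2} = \left(0 \left(-7 - 1\right) + 0\right)^{2} = \left(0 \left(-8\right) + 0\right)^{2} = \left(0 + 0\right)^{2} = 0^{2} = 0$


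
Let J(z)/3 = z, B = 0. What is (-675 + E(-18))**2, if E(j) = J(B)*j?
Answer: 455625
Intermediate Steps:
J(z) = 3*z
E(j) = 0 (E(j) = (3*0)*j = 0*j = 0)
(-675 + E(-18))**2 = (-675 + 0)**2 = (-675)**2 = 455625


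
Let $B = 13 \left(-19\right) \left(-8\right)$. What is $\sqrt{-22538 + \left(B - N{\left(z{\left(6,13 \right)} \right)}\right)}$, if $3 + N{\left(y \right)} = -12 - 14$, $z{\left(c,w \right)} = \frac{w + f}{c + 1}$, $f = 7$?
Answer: $i \sqrt{20533} \approx 143.29 i$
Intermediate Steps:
$z{\left(c,w \right)} = \frac{7 + w}{1 + c}$ ($z{\left(c,w \right)} = \frac{w + 7}{c + 1} = \frac{7 + w}{1 + c}$)
$B = 1976$ ($B = \left(-247\right) \left(-8\right) = 1976$)
$N{\left(y \right)} = -29$ ($N{\left(y \right)} = -3 - 26 = -29$)
$\sqrt{-22538 + \left(B - N{\left(z{\left(6,13 \right)} \right)}\right)} = \sqrt{-22538 + \left(1976 - -29\right)} = \sqrt{-22538 + \left(1976 + 29\right)} = \sqrt{-22538 + 2005} = \sqrt{-20533} = i \sqrt{20533}$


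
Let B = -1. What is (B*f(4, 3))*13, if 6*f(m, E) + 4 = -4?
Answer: 52/3 ≈ 17.333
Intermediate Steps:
f(m, E) = -4/3 (f(m, E) = -⅔ + (⅙)*(-4) = -⅔ - ⅔ = -4/3)
(B*f(4, 3))*13 = -1*(-4/3)*13 = (4/3)*13 = 52/3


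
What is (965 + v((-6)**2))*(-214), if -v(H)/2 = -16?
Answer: -213358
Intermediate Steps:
v(H) = 32 (v(H) = -2*(-16) = 32)
(965 + v((-6)**2))*(-214) = (965 + 32)*(-214) = 997*(-214) = -213358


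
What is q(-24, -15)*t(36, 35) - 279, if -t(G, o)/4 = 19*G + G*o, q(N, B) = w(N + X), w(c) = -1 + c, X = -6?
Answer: 240777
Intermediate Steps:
q(N, B) = -7 + N (q(N, B) = -1 + (N - 6) = -1 + (-6 + N) = -7 + N)
t(G, o) = -76*G - 4*G*o (t(G, o) = -4*(19*G + G*o) = -76*G - 4*G*o)
q(-24, -15)*t(36, 35) - 279 = (-7 - 24)*(-4*36*(19 + 35)) - 279 = -(-124)*36*54 - 279 = -31*(-7776) - 279 = 241056 - 279 = 240777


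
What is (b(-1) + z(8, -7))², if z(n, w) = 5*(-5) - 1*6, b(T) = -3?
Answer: 1156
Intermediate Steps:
z(n, w) = -31 (z(n, w) = -25 - 6 = -31)
(b(-1) + z(8, -7))² = (-3 - 31)² = (-34)² = 1156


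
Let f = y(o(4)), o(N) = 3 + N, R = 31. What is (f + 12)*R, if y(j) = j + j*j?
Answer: 2108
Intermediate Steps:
y(j) = j + j²
f = 56 (f = (3 + 4)*(1 + (3 + 4)) = 7*(1 + 7) = 7*8 = 56)
(f + 12)*R = (56 + 12)*31 = 68*31 = 2108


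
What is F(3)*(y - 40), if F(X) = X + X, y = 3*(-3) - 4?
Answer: -318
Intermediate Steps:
y = -13 (y = -9 - 4 = -13)
F(X) = 2*X
F(3)*(y - 40) = (2*3)*(-13 - 40) = 6*(-53) = -318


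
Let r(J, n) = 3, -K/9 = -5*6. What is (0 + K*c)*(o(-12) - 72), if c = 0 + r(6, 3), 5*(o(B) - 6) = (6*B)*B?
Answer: 86508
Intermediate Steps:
K = 270 (K = -(-45)*6 = -9*(-30) = 270)
o(B) = 6 + 6*B²/5 (o(B) = 6 + ((6*B)*B)/5 = 6 + (6*B²)/5 = 6 + 6*B²/5)
c = 3 (c = 0 + 3 = 3)
(0 + K*c)*(o(-12) - 72) = (0 + 270*3)*((6 + (6/5)*(-12)²) - 72) = (0 + 810)*((6 + (6/5)*144) - 72) = 810*((6 + 864/5) - 72) = 810*(894/5 - 72) = 810*(534/5) = 86508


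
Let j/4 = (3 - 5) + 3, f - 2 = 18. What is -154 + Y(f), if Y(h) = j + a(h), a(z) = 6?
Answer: -144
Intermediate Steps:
f = 20 (f = 2 + 18 = 20)
j = 4 (j = 4*((3 - 5) + 3) = 4*(-2 + 3) = 4*1 = 4)
Y(h) = 10 (Y(h) = 4 + 6 = 10)
-154 + Y(f) = -154 + 10 = -144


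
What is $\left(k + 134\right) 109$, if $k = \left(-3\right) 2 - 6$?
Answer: $13298$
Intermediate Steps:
$k = -12$ ($k = -6 - 6 = -12$)
$\left(k + 134\right) 109 = \left(-12 + 134\right) 109 = 122 \cdot 109 = 13298$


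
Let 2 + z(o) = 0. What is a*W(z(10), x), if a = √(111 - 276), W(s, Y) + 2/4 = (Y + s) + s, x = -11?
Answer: -31*I*√165/2 ≈ -199.1*I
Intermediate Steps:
z(o) = -2 (z(o) = -2 + 0 = -2)
W(s, Y) = -½ + Y + 2*s (W(s, Y) = -½ + ((Y + s) + s) = -½ + (Y + 2*s) = -½ + Y + 2*s)
a = I*√165 (a = √(-165) = I*√165 ≈ 12.845*I)
a*W(z(10), x) = (I*√165)*(-½ - 11 + 2*(-2)) = (I*√165)*(-½ - 11 - 4) = (I*√165)*(-31/2) = -31*I*√165/2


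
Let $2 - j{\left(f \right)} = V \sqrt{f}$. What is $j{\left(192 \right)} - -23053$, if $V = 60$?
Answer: $23055 - 480 \sqrt{3} \approx 22224.0$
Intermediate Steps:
$j{\left(f \right)} = 2 - 60 \sqrt{f}$
$j{\left(192 \right)} - -23053 = \left(2 - 60 \sqrt{192}\right) - -23053 = \left(2 - 60 \cdot 8 \sqrt{3}\right) + 23053 = \left(2 - 480 \sqrt{3}\right) + 23053 = 23055 - 480 \sqrt{3}$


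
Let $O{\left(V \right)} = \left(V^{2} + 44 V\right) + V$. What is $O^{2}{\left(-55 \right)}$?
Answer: $302500$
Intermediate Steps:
$O{\left(V \right)} = V^{2} + 45 V$
$O^{2}{\left(-55 \right)} = \left(- 55 \left(45 - 55\right)\right)^{2} = \left(\left(-55\right) \left(-10\right)\right)^{2} = 550^{2} = 302500$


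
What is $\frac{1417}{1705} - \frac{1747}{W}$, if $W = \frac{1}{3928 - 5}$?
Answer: $- \frac{11685183688}{1705} \approx -6.8535 \cdot 10^{6}$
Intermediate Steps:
$W = \frac{1}{3923} \approx 0.00025491$
$\frac{1417}{1705} - \frac{1747}{W} = \frac{1417}{1705} - 1747 \frac{1}{\frac{1}{3923}} = 1417 \cdot \frac{1}{1705} - 6853481 = \frac{1417}{1705} - 6853481 = - \frac{11685183688}{1705}$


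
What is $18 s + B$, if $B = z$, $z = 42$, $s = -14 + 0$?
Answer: $-210$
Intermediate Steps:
$s = -14$
$B = 42$
$18 s + B = 18 \left(-14\right) + 42 = -252 + 42 = -210$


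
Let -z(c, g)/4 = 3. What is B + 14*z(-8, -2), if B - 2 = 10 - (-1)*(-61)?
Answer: -217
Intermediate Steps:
z(c, g) = -12 (z(c, g) = -4*3 = -12)
B = -49 (B = 2 + (10 - (-1)*(-61)) = 2 + (10 - 1*61) = 2 + (10 - 61) = 2 - 51 = -49)
B + 14*z(-8, -2) = -49 + 14*(-12) = -49 - 168 = -217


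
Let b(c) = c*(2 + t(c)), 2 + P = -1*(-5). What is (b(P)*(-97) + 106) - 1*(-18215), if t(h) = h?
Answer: 16866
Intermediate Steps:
P = 3 (P = -2 - 1*(-5) = -2 + 5 = 3)
b(c) = c*(2 + c)
(b(P)*(-97) + 106) - 1*(-18215) = ((3*(2 + 3))*(-97) + 106) - 1*(-18215) = ((3*5)*(-97) + 106) + 18215 = (15*(-97) + 106) + 18215 = (-1455 + 106) + 18215 = -1349 + 18215 = 16866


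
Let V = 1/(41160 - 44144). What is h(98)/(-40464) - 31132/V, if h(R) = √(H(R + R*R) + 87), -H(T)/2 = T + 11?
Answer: 92897888 - I*√19339/40464 ≈ 9.2898e+7 - 0.0034368*I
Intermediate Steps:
H(T) = -22 - 2*T (H(T) = -2*(T + 11) = -2*(11 + T) = -22 - 2*T)
V = -1/2984 (V = 1/(-2984) = -1/2984 ≈ -0.00033512)
h(R) = √(65 - 2*R - 2*R²) (h(R) = √((-22 - 2*(R + R*R)) + 87) = √((-22 - 2*(R + R²)) + 87) = √((-22 + (-2*R - 2*R²)) + 87) = √((-22 - 2*R - 2*R²) + 87) = √(65 - 2*R - 2*R²))
h(98)/(-40464) - 31132/V = √(65 - 2*98*(1 + 98))/(-40464) - 31132/(-1/2984) = √(65 - 2*98*99)*(-1/40464) - 31132*(-2984) = √(65 - 19404)*(-1/40464) + 92897888 = √(-19339)*(-1/40464) + 92897888 = (I*√19339)*(-1/40464) + 92897888 = -I*√19339/40464 + 92897888 = 92897888 - I*√19339/40464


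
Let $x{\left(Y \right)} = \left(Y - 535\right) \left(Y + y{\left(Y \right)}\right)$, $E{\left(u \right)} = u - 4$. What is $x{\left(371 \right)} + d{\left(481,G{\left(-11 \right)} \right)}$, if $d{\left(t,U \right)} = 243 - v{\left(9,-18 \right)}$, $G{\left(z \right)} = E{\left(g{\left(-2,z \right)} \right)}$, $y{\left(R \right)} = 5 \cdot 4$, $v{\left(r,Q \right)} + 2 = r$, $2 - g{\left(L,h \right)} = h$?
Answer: $-63888$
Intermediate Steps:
$g{\left(L,h \right)} = 2 - h$
$v{\left(r,Q \right)} = -2 + r$
$E{\left(u \right)} = -4 + u$
$y{\left(R \right)} = 20$
$G{\left(z \right)} = -2 - z$ ($G{\left(z \right)} = -4 - \left(-2 + z\right) = -2 - z$)
$x{\left(Y \right)} = \left(-535 + Y\right) \left(20 + Y\right)$ ($x{\left(Y \right)} = \left(Y - 535\right) \left(Y + 20\right) = \left(-535 + Y\right) \left(20 + Y\right)$)
$d{\left(t,U \right)} = 236$ ($d{\left(t,U \right)} = 243 - \left(-2 + 9\right) = 243 - 7 = 236$)
$x{\left(371 \right)} + d{\left(481,G{\left(-11 \right)} \right)} = \left(-10700 + 371^{2} - 191065\right) + 236 = \left(-10700 + 137641 - 191065\right) + 236 = -64124 + 236 = -63888$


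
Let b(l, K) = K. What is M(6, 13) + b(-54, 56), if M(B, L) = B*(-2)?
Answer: 44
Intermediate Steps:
M(B, L) = -2*B
M(6, 13) + b(-54, 56) = -2*6 + 56 = -12 + 56 = 44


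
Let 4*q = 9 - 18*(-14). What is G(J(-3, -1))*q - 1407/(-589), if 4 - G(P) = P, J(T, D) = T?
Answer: 1081731/2356 ≈ 459.14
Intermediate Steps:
G(P) = 4 - P
q = 261/4 (q = (9 - 18*(-14))/4 = (9 + 252)/4 = (¼)*261 = 261/4 ≈ 65.250)
G(J(-3, -1))*q - 1407/(-589) = (4 - 1*(-3))*(261/4) - 1407/(-589) = (4 + 3)*(261/4) - 1407*(-1/589) = 7*(261/4) + 1407/589 = 1827/4 + 1407/589 = 1081731/2356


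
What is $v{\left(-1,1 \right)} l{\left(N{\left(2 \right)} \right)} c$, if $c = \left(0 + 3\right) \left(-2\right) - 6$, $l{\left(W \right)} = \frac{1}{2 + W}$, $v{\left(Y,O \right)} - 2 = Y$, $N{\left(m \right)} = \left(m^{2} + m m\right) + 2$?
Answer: $-1$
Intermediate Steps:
$N{\left(m \right)} = 2 + 2 m^{2}$ ($N{\left(m \right)} = \left(m^{2} + m^{2}\right) + 2 = 2 m^{2} + 2 = 2 + 2 m^{2}$)
$v{\left(Y,O \right)} = 2 + Y$
$c = -12$ ($c = 3 \left(-2\right) - 6 = -6 - 6 = -12$)
$v{\left(-1,1 \right)} l{\left(N{\left(2 \right)} \right)} c = \frac{2 - 1}{2 + \left(2 + 2 \cdot 2^{2}\right)} \left(-12\right) = 1 \frac{1}{2 + \left(2 + 2 \cdot 4\right)} \left(-12\right) = 1 \frac{1}{2 + \left(2 + 8\right)} \left(-12\right) = 1 \frac{1}{2 + 10} \left(-12\right) = 1 \cdot \frac{1}{12} \left(-12\right) = \frac{1}{12} \left(-12\right) = -1$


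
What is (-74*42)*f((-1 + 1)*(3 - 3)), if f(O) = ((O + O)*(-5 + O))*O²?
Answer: 0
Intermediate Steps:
f(O) = 2*O³*(-5 + O) (f(O) = ((2*O)*(-5 + O))*O² = (2*O*(-5 + O))*O² = 2*O³*(-5 + O))
(-74*42)*f((-1 + 1)*(3 - 3)) = (-74*42)*(2*((-1 + 1)*(3 - 3))³*(-5 + (-1 + 1)*(3 - 3))) = -6216*(0*0)³*(-5 + 0*0) = -6216*0³*(-5 + 0) = -6216*0*(-5) = -3108*0 = 0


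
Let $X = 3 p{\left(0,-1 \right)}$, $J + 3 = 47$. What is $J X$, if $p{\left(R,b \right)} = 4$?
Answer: $528$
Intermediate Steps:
$J = 44$ ($J = -3 + 47 = 44$)
$X = 12$ ($X = 3 \cdot 4 = 12$)
$J X = 44 \cdot 12 = 528$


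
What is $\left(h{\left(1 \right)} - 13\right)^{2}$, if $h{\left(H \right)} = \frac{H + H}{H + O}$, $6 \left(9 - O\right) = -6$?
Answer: $\frac{19881}{121} \approx 164.31$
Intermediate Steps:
$O = 10$ ($O = 9 - -1 = 9 + 1 = 10$)
$h{\left(H \right)} = \frac{2 H}{10 + H}$ ($h{\left(H \right)} = \frac{H + H}{H + 10} = \frac{2 H}{10 + H}$)
$\left(h{\left(1 \right)} - 13\right)^{2} = \left(2 \cdot 1 \frac{1}{10 + 1} - 13\right)^{2} = \left(2 \cdot 1 \cdot \frac{1}{11} - 13\right)^{2} = \left(\frac{2}{11} - 13\right)^{2} = \left(- \frac{141}{11}\right)^{2} = \frac{19881}{121}$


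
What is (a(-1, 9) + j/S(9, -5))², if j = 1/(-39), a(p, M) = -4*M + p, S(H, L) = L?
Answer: 52041796/38025 ≈ 1368.6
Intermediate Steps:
a(p, M) = p - 4*M
j = -1/39 ≈ -0.025641
(a(-1, 9) + j/S(9, -5))² = ((-1 - 4*9) - 1/39/(-5))² = ((-1 - 36) - 1/39*(-⅕))² = (-37 + 1/195)² = (-7214/195)² = 52041796/38025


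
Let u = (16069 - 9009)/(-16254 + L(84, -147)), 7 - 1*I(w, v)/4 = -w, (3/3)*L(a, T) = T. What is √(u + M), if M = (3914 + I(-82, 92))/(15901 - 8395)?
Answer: √123515931/49203 ≈ 0.22588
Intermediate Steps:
L(a, T) = T
I(w, v) = 28 + 4*w (I(w, v) = 28 - (-4)*w = 28 + 4*w)
u = -7060/16401 (u = (16069 - 9009)/(-16254 - 147) = 7060/(-16401) = 7060*(-1/16401) = -7060/16401 ≈ -0.43046)
M = 13/27 (M = (3914 + (28 + 4*(-82)))/(15901 - 8395) = (3914 + (28 - 328))/7506 = (3914 - 300)*(1/7506) = 3614*(1/7506) = 13/27 ≈ 0.48148)
√(u + M) = √(-7060/16401 + 13/27) = √(7531/147609) = √123515931/49203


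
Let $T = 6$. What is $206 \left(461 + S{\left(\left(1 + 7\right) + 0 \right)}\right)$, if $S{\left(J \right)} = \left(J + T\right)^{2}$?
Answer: $135342$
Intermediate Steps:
$S{\left(J \right)} = \left(6 + J\right)^{2}$ ($S{\left(J \right)} = \left(J + 6\right)^{2} = \left(6 + J\right)^{2}$)
$206 \left(461 + S{\left(\left(1 + 7\right) + 0 \right)}\right) = 206 \left(461 + \left(6 + \left(\left(1 + 7\right) + 0\right)\right)^{2}\right) = 206 \left(461 + \left(6 + \left(8 + 0\right)\right)^{2}\right) = 206 \left(461 + \left(6 + 8\right)^{2}\right) = 206 \left(461 + 14^{2}\right) = 206 \left(461 + 196\right) = 206 \cdot 657 = 135342$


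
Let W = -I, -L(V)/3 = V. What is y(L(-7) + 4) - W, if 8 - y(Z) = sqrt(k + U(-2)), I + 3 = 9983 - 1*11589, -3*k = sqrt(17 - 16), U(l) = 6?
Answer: -1601 - sqrt(51)/3 ≈ -1603.4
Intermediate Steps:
L(V) = -3*V
k = -1/3 (k = -sqrt(17 - 16)/3 = -sqrt(1)/3 = -1/3*1 = -1/3 ≈ -0.33333)
I = -1609 (I = -3 + (9983 - 1*11589) = -3 + (9983 - 11589) = -3 - 1606 = -1609)
W = 1609 (W = -1*(-1609) = 1609)
y(Z) = 8 - sqrt(51)/3 (y(Z) = 8 - sqrt(-1/3 + 6) = 8 - sqrt(17/3) = 8 - sqrt(51)/3)
y(L(-7) + 4) - W = (8 - sqrt(51)/3) - 1*1609 = (8 - sqrt(51)/3) - 1609 = -1601 - sqrt(51)/3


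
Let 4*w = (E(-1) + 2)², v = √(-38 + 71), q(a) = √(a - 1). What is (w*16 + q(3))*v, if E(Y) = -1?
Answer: √33*(4 + √2) ≈ 31.102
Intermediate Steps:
q(a) = √(-1 + a)
v = √33 ≈ 5.7446
w = ¼ (w = (-1 + 2)²/4 = (¼)*1² = (¼)*1 = ¼ ≈ 0.25000)
(w*16 + q(3))*v = ((¼)*16 + √(-1 + 3))*√33 = (4 + √2)*√33 = √33*(4 + √2)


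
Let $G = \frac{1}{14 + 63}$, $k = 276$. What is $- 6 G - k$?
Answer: $- \frac{21258}{77} \approx -276.08$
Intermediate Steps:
$G = \frac{1}{77} \approx 0.012987$
$- 6 G - k = \left(-6\right) \frac{1}{77} - 276 = - \frac{6}{77} - 276 = - \frac{21258}{77}$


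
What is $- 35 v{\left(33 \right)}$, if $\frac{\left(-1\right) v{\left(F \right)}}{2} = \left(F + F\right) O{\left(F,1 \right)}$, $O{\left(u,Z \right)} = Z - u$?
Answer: $-147840$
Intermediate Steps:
$v{\left(F \right)} = - 4 F \left(1 - F\right)$ ($v{\left(F \right)} = - 2 \left(F + F\right) \left(1 - F\right) = - 2 \cdot 2 F \left(1 - F\right) = - 4 F \left(1 - F\right)$)
$- 35 v{\left(33 \right)} = - 35 \cdot 4 \cdot 33 \left(-1 + 33\right) = - 35 \cdot 4 \cdot 33 \cdot 32 = \left(-35\right) 4224 = -147840$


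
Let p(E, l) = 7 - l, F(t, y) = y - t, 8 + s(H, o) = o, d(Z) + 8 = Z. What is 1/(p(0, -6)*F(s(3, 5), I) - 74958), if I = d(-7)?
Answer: -1/75114 ≈ -1.3313e-5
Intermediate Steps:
d(Z) = -8 + Z
s(H, o) = -8 + o
I = -15 (I = -8 - 7 = -15)
1/(p(0, -6)*F(s(3, 5), I) - 74958) = 1/((7 - 1*(-6))*(-15 - (-8 + 5)) - 74958) = 1/((7 + 6)*(-15 - 1*(-3)) - 74958) = 1/(13*(-15 + 3) - 74958) = 1/(13*(-12) - 74958) = 1/(-156 - 74958) = 1/(-75114) = -1/75114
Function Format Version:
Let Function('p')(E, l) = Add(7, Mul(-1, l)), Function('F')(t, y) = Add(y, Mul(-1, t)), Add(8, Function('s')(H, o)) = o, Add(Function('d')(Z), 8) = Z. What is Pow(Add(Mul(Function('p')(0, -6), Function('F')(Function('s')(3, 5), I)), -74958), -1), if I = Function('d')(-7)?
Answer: Rational(-1, 75114) ≈ -1.3313e-5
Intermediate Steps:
Function('d')(Z) = Add(-8, Z)
Function('s')(H, o) = Add(-8, o)
I = -15 (I = Add(-8, -7) = -15)
Pow(Add(Mul(Function('p')(0, -6), Function('F')(Function('s')(3, 5), I)), -74958), -1) = Pow(Add(Mul(Add(7, Mul(-1, -6)), Add(-15, Mul(-1, Add(-8, 5)))), -74958), -1) = Pow(Add(Mul(Add(7, 6), Add(-15, Mul(-1, -3))), -74958), -1) = Pow(Add(Mul(13, Add(-15, 3)), -74958), -1) = Pow(Add(Mul(13, -12), -74958), -1) = Pow(Add(-156, -74958), -1) = Pow(-75114, -1) = Rational(-1, 75114)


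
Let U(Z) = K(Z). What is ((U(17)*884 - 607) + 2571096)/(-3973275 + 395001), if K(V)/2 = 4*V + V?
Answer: -906923/1192758 ≈ -0.76036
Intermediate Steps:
K(V) = 10*V (K(V) = 2*(4*V + V) = 2*(5*V) = 10*V)
U(Z) = 10*Z
((U(17)*884 - 607) + 2571096)/(-3973275 + 395001) = (((10*17)*884 - 607) + 2571096)/(-3973275 + 395001) = ((170*884 - 607) + 2571096)/(-3578274) = ((150280 - 607) + 2571096)*(-1/3578274) = (149673 + 2571096)*(-1/3578274) = 2720769*(-1/3578274) = -906923/1192758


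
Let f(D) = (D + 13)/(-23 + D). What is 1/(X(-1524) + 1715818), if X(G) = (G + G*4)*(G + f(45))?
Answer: 11/146394698 ≈ 7.5139e-8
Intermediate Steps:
f(D) = (13 + D)/(-23 + D)
X(G) = 5*G*(29/11 + G) (X(G) = (G + G*4)*(G + (13 + 45)/(-23 + 45)) = (G + 4*G)*(G + 58/22) = (5*G)*(G + (1/22)*58) = (5*G)*(G + 29/11) = (5*G)*(29/11 + G) = 5*G*(29/11 + G))
1/(X(-1524) + 1715818) = 1/((5/11)*(-1524)*(29 + 11*(-1524)) + 1715818) = 1/((5/11)*(-1524)*(29 - 16764) + 1715818) = 1/((5/11)*(-1524)*(-16735) + 1715818) = 1/(127520700/11 + 1715818) = 1/(146394698/11) = 11/146394698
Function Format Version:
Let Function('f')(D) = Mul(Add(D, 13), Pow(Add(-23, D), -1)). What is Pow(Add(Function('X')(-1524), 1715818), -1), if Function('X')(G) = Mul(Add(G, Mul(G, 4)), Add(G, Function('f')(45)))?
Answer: Rational(11, 146394698) ≈ 7.5139e-8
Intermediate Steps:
Function('f')(D) = Mul(Pow(Add(-23, D), -1), Add(13, D)) (Function('f')(D) = Mul(Add(13, D), Pow(Add(-23, D), -1)) = Mul(Pow(Add(-23, D), -1), Add(13, D)))
Function('X')(G) = Mul(5, G, Add(Rational(29, 11), G)) (Function('X')(G) = Mul(Add(G, Mul(G, 4)), Add(G, Mul(Pow(Add(-23, 45), -1), Add(13, 45)))) = Mul(Add(G, Mul(4, G)), Add(G, Mul(Pow(22, -1), 58))) = Mul(Mul(5, G), Add(G, Mul(Rational(1, 22), 58))) = Mul(Mul(5, G), Add(G, Rational(29, 11))) = Mul(Mul(5, G), Add(Rational(29, 11), G)) = Mul(5, G, Add(Rational(29, 11), G)))
Pow(Add(Function('X')(-1524), 1715818), -1) = Pow(Add(Mul(Rational(5, 11), -1524, Add(29, Mul(11, -1524))), 1715818), -1) = Pow(Add(Mul(Rational(5, 11), -1524, Add(29, -16764)), 1715818), -1) = Pow(Add(Mul(Rational(5, 11), -1524, -16735), 1715818), -1) = Pow(Add(Rational(127520700, 11), 1715818), -1) = Pow(Rational(146394698, 11), -1) = Rational(11, 146394698)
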